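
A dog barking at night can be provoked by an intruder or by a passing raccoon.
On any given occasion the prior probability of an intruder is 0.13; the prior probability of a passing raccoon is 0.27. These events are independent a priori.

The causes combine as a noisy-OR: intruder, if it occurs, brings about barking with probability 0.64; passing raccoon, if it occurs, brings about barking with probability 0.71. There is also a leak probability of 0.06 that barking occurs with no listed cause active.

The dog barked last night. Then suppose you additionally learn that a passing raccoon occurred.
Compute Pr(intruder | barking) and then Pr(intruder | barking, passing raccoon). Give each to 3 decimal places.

Under noisy-OR, P(barking | causes) = 1 − (1−0.06)·∏(1−qᵢ) over the active causes.
P(barking) = 0.06*0.87*0.73 + 0.7274*0.87*0.27 + 0.6616*0.13*0.73 + 0.901864*0.13*0.27 = 0.038106 + 0.170866 + 0.062786 + 0.031655 = 0.303413
Of this, 0.094441 comes from 0.062786 + 0.031655 (the intruder=true cases).
P(intruder | barking) = 0.094441 / 0.303413 ≈ 0.311

With the extra evidence:
P(barking | passing raccoon) = 0.7274·0.87 + 0.901864·0.13 = 0.632838 + 0.117242 = 0.750080
Of this, 0.117242 comes from 0.901864·0.13 (the intruder=true cases).
So P(intruder | barking, passing raccoon) = 0.117242/0.750080 ≈ 0.156.
This is intercausal reasoning (explaining away): once passing raccoon accounts for the barking, intruder becomes less likely.

Pr(intruder | barking) ≈ 0.311; Pr(intruder | barking, passing raccoon) ≈ 0.156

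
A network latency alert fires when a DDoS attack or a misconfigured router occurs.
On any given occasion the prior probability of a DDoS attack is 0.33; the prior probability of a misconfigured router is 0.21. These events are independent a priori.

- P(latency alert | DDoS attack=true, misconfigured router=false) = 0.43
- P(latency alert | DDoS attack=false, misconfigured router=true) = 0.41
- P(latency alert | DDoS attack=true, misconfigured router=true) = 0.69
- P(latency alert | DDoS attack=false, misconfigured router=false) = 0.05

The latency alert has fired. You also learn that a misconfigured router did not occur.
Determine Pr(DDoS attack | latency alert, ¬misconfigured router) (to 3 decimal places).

Pr(DDoS attack | latency alert, ¬misconfigured router) ≈ 0.809

Weight on DDoS attack=true, given the evidence: 0.43*0.33 = 0.141900
The normalizing constant is 0.05*0.67 + 0.43*0.33 = 0.175400
P(DDoS attack | latency alert, ¬misconfigured router) = 0.141900/0.175400 ≈ 0.809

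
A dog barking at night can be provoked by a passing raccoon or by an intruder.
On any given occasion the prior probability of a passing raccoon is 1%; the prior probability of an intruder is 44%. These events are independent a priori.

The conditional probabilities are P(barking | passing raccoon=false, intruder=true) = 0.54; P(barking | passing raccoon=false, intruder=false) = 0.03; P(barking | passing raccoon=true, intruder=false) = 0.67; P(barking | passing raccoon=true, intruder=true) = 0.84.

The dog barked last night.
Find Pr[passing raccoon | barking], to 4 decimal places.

Sum P(barking|·) weighted by the priors over the 4 (passing raccoon, intruder) configurations:
  P(barking) = 0.03*0.99*0.56 + 0.54*0.99*0.44 + 0.67*0.01*0.56 + 0.84*0.01*0.44
        = 0.016632 + 0.235224 + 0.003752 + 0.003696 = 0.259304
The terms with passing raccoon present sum to 0.007448, so
  P(passing raccoon | barking) = 0.007448 / 0.259304 ≈ 0.0287

Pr[passing raccoon | barking] ≈ 0.0287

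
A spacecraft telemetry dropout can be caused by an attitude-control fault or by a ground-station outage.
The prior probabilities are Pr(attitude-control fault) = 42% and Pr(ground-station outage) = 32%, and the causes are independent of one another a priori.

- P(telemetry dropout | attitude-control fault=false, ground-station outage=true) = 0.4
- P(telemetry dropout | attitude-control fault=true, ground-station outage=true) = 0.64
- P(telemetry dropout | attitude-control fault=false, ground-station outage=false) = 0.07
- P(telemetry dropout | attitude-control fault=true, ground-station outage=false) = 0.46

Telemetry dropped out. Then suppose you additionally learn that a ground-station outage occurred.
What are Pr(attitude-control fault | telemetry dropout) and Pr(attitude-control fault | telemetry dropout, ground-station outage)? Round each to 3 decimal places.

Numerator (weight on configurations with attitude-control fault): 0.131376 + 0.086016 = 0.217392
Denominator P(telemetry dropout): 0.07*0.58*0.68 + 0.4*0.58*0.32 + 0.46*0.42*0.68 + 0.64*0.42*0.32 = 0.319240
Posterior = 0.217392 / 0.319240 ≈ 0.681

Now also conditioning on ground-station outage=true:
Numerator (weight on configurations with attitude-control fault): 0.64×0.42 = 0.268800
Normalizer over all consistent configurations: 0.4×0.58 + 0.64×0.42 = 0.500800
P(attitude-control fault | telemetry dropout, ground-station outage) = 0.268800/0.500800 ≈ 0.537
This is intercausal reasoning (explaining away): once ground-station outage accounts for the telemetry dropout, attitude-control fault becomes less likely.

Pr(attitude-control fault | telemetry dropout) ≈ 0.681; Pr(attitude-control fault | telemetry dropout, ground-station outage) ≈ 0.537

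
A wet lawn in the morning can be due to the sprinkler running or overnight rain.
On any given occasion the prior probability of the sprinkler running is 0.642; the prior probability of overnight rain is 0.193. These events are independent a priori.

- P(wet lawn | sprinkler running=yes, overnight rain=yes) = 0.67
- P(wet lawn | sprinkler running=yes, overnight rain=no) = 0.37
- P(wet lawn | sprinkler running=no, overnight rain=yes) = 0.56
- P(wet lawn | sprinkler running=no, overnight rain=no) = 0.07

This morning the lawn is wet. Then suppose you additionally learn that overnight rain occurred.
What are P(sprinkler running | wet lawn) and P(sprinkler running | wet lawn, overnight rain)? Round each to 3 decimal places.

By total probability over the 4 (sprinkler running, overnight rain) configurations:
  P(wet lawn) = 0.07*0.358*0.807 + 0.56*0.358*0.193 + 0.37*0.642*0.807 + 0.67*0.642*0.193
        = 0.020223 + 0.038693 + 0.191695 + 0.083017 = 0.333628
The terms with sprinkler running present sum to 0.274712, so
  P(sprinkler running | wet lawn) = 0.274712 / 0.333628 ≈ 0.823

With the extra evidence:
Sum P(wet lawn|·) weighted by the priors over both values of sprinkler running:
  P(wet lawn | overnight rain) = 0.56×0.358 + 0.67×0.642
        = 0.200480 + 0.430140 = 0.630620
Configurations with sprinkler running contribute 0.430140, so
  P(sprinkler running | wet lawn, overnight rain) = 0.430140 / 0.630620 ≈ 0.682
— overnight rain explains away the evidence for sprinkler running.

P(sprinkler running | wet lawn) ≈ 0.823; P(sprinkler running | wet lawn, overnight rain) ≈ 0.682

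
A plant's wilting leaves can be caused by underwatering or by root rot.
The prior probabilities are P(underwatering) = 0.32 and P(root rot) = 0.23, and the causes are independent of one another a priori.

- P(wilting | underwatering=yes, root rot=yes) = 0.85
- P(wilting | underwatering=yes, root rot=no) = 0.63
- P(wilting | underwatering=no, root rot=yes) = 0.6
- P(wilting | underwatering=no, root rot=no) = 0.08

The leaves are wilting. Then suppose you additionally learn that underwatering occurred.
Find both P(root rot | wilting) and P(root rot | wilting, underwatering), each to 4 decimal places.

P(root rot | wilting) ≈ 0.4424; P(root rot | wilting, underwatering) ≈ 0.2872

Numerator (weight on configurations with root rot): 0.093840 + 0.062560 = 0.156400
The normalizing constant is 0.08*0.68*0.77 + 0.6*0.68*0.23 + 0.63*0.32*0.77 + 0.85*0.32*0.23 = 0.353520
Posterior = 0.156400 / 0.353520 ≈ 0.4424

With the extra evidence:
Sum P(wilting|·) weighted by the priors over both values of root rot:
  P(wilting | underwatering) = 0.63·0.77 + 0.85·0.23
        = 0.485100 + 0.195500 = 0.680600
The terms with root rot present sum to 0.195500, so
  P(root rot | wilting, underwatering) = 0.195500 / 0.680600 ≈ 0.2872
Conditioning on underwatering lowers the posterior on root rot: the classic explaining-away effect in a common-effect structure.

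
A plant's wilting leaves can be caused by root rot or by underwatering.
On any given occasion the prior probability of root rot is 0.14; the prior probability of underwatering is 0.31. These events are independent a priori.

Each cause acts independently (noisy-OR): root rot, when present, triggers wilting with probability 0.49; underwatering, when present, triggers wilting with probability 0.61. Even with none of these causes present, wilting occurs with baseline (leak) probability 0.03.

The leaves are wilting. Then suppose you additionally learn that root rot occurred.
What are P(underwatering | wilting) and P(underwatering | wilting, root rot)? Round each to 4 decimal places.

Under noisy-OR, P(wilting | causes) = 1 − (1−0.03)·∏(1−qᵢ) over the active causes.
Numerator (weight on configurations with underwatering): 0.165745 + 0.035027 = 0.200772
Normalizer over all consistent configurations: 0.03·0.86·0.69 + 0.6217·0.86·0.31 + 0.5053·0.14·0.69 + 0.807067·0.14·0.31 = 0.267386
Posterior = 0.200772 / 0.267386 ≈ 0.7509

Now condition on the additional information:
P(wilting | root rot) = 0.5053·0.69 + 0.807067·0.31 = 0.348657 + 0.250191 = 0.598848
Restricting to configurations with underwatering present: 0.807067·0.31 = 0.250191.
So P(underwatering | wilting, root rot) = 0.250191/0.598848 ≈ 0.4178.

P(underwatering | wilting) ≈ 0.7509; P(underwatering | wilting, root rot) ≈ 0.4178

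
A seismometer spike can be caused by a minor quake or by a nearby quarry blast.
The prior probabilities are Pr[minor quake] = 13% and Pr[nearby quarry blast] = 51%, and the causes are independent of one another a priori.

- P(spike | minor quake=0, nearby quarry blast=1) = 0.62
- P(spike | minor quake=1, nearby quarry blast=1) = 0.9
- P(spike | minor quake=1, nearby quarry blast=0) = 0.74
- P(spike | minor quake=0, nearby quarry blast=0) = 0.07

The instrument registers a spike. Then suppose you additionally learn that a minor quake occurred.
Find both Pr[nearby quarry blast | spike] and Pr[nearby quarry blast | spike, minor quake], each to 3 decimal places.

Pr[nearby quarry blast | spike] ≈ 0.813; Pr[nearby quarry blast | spike, minor quake] ≈ 0.559

Weight on nearby quarry blast=true, given the evidence: 0.275094 + 0.059670 = 0.334764
Denominator P(spike): 0.07×0.87×0.49 + 0.62×0.87×0.51 + 0.74×0.13×0.49 + 0.9×0.13×0.51 = 0.411743
Posterior = 0.334764 / 0.411743 ≈ 0.813

Now condition on the additional information:
P(spike | minor quake) = 0.74×0.49 + 0.9×0.51 = 0.362600 + 0.459000 = 0.821600
Of this, 0.459000 comes from 0.9×0.51 (the nearby quarry blast=true cases).
So P(nearby quarry blast | spike, minor quake) = 0.459000/0.821600 ≈ 0.559.
Conditioning on minor quake lowers the posterior on nearby quarry blast: the classic explaining-away effect in a common-effect structure.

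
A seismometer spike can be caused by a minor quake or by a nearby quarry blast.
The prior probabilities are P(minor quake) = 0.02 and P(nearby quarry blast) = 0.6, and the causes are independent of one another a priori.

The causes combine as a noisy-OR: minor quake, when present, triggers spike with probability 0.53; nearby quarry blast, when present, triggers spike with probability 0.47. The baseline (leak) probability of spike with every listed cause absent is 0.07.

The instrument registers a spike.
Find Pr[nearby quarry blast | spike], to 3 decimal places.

Under noisy-OR, P(spike | causes) = 1 − (1−0.07)·∏(1−qᵢ) over the active causes.
For the numerator, keep only nearby quarry blast=true terms: 0.298175 + 0.009220 = 0.307395
Denominator P(spike): 0.07*0.98*0.4 + 0.5071*0.98*0.6 + 0.5629*0.02*0.4 + 0.768337*0.02*0.6 = 0.339338
Posterior = 0.307395 / 0.339338 ≈ 0.906

Pr[nearby quarry blast | spike] ≈ 0.906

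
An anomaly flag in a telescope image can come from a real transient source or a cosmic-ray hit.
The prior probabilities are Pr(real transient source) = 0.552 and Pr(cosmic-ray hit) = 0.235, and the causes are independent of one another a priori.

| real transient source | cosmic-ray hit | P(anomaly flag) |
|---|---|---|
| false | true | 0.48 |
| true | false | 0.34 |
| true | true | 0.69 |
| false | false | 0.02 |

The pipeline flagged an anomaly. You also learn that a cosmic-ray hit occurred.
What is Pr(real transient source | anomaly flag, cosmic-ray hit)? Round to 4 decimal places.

Pr(real transient source | anomaly flag, cosmic-ray hit) ≈ 0.6391

By total probability over both values of real transient source:
  P(anomaly flag | cosmic-ray hit) = 0.48·0.448 + 0.69·0.552
        = 0.215040 + 0.380880 = 0.595920
Keeping only the real transient source-present terms gives 0.380880, so
  P(real transient source | anomaly flag, cosmic-ray hit) = 0.380880 / 0.595920 ≈ 0.6391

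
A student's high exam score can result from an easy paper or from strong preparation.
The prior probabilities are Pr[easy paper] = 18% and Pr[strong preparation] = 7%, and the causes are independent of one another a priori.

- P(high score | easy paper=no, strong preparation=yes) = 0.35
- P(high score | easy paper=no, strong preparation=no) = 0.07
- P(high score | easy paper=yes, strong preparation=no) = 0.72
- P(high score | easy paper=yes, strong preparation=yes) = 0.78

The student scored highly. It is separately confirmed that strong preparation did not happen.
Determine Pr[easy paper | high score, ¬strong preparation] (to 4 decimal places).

For the numerator, keep only easy paper=true terms: 0.72×0.18 = 0.129600
The normalizing constant is 0.07×0.82 + 0.72×0.18 = 0.187000
P(easy paper | high score, ¬strong preparation) = 0.129600/0.187000 ≈ 0.6930

Pr[easy paper | high score, ¬strong preparation] ≈ 0.6930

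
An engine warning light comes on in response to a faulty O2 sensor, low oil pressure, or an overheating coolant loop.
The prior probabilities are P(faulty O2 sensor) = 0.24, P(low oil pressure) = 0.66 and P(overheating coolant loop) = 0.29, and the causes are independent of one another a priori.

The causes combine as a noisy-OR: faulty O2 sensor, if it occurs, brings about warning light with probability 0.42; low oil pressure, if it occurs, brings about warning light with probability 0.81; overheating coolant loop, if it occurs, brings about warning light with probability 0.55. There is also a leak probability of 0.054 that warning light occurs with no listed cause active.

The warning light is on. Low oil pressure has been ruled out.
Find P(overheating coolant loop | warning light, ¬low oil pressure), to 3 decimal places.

Under noisy-OR, P(warning light | causes) = 1 − (1−0.054)·∏(1−qᵢ) over the active causes.
For the numerator, keep only overheating coolant loop=true terms: 0.126576 + 0.052415 = 0.178991
Normalizer over all consistent configurations: 0.054·0.76·0.71 + 0.5743·0.76·0.29 + 0.45132·0.24·0.71 + 0.753094·0.24·0.29 = 0.285034
Posterior = 0.178991 / 0.285034 ≈ 0.628

P(overheating coolant loop | warning light, ¬low oil pressure) ≈ 0.628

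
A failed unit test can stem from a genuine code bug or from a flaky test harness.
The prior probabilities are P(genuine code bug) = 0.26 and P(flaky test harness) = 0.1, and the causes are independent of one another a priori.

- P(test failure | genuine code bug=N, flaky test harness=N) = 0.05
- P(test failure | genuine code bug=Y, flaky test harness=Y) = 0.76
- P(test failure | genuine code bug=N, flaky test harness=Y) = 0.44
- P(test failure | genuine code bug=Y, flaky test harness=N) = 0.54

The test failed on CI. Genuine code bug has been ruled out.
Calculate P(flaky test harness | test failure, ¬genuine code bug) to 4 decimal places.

Sum P(test failure|·) weighted by the priors over both values of flaky test harness:
  P(test failure | ¬genuine code bug) = 0.05·0.9 + 0.44·0.1
        = 0.045000 + 0.044000 = 0.089000
Keeping only the flaky test harness-present terms gives 0.044000, so
  P(flaky test harness | test failure, ¬genuine code bug) = 0.044000 / 0.089000 ≈ 0.4944

P(flaky test harness | test failure, ¬genuine code bug) ≈ 0.4944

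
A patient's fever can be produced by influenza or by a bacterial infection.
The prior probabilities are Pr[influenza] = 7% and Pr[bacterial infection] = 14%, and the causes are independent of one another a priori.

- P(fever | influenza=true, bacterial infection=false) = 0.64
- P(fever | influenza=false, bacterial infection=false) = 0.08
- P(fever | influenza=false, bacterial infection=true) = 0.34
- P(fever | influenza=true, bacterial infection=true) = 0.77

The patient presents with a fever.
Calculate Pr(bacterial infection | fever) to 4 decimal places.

Numerator (weight on configurations with bacterial infection): 0.044268 + 0.007546 = 0.051814
Normalizer over all consistent configurations: 0.08×0.93×0.86 + 0.34×0.93×0.14 + 0.64×0.07×0.86 + 0.77×0.07×0.14 = 0.154326
Posterior = 0.051814 / 0.154326 ≈ 0.3357

Pr(bacterial infection | fever) ≈ 0.3357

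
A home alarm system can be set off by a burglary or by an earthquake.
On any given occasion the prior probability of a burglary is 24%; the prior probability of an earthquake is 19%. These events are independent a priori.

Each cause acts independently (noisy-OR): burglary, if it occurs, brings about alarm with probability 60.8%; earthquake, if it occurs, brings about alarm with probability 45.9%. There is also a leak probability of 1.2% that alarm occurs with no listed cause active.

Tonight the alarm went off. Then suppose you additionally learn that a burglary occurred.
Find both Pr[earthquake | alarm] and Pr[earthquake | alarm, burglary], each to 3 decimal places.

Under noisy-OR, P(alarm | causes) = 1 − (1−0.012)·∏(1−qᵢ) over the active causes.
By total probability over the 4 (burglary, earthquake) configurations:
  P(alarm) = 0.012×0.76×0.81 + 0.465492×0.76×0.19 + 0.612704×0.24×0.81 + 0.790473×0.24×0.19
        = 0.007387 + 0.067217 + 0.119110 + 0.036046 = 0.229760
The terms with earthquake present sum to 0.103263, so
  P(earthquake | alarm) = 0.103263 / 0.229760 ≈ 0.449

Now condition on the additional information:
Numerator (weight on configurations with earthquake): 0.790473×0.19 = 0.150190
The normalizing constant is 0.612704×0.81 + 0.790473×0.19 = 0.646480
P(earthquake | alarm, burglary) = 0.150190/0.646480 ≈ 0.232
This is intercausal reasoning (explaining away): once burglary accounts for the alarm, earthquake becomes less likely.

Pr[earthquake | alarm] ≈ 0.449; Pr[earthquake | alarm, burglary] ≈ 0.232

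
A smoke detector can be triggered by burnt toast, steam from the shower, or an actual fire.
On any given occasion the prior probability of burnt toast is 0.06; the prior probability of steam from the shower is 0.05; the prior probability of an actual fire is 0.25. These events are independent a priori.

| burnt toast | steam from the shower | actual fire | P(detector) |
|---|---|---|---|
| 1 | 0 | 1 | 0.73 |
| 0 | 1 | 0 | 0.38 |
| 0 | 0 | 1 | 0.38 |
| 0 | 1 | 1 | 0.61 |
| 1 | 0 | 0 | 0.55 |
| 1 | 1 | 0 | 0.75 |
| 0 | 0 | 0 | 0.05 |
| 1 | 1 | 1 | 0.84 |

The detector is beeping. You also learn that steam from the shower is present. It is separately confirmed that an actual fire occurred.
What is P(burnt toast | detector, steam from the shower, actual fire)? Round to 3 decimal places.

P(burnt toast | detector, steam from the shower, actual fire) ≈ 0.081

Numerator (weight on configurations with burnt toast): 0.84·0.06 = 0.050400
Normalizer over all consistent configurations: 0.61·0.94 + 0.84·0.06 = 0.623800
P(burnt toast | detector, steam from the shower, actual fire) = 0.050400/0.623800 ≈ 0.081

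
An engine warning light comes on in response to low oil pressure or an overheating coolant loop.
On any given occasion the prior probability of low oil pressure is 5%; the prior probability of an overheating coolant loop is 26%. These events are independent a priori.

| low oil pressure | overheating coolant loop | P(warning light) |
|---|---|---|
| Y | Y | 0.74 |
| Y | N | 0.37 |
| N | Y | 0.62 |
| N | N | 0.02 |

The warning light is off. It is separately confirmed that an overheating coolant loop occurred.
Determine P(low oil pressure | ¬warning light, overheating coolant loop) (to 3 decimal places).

Weight on low oil pressure=true, given the evidence: 0.26×0.05 = 0.013000
The normalizing constant is 0.38×0.95 + 0.26×0.05 = 0.374000
Posterior = 0.013000 / 0.374000 ≈ 0.035

P(low oil pressure | ¬warning light, overheating coolant loop) ≈ 0.035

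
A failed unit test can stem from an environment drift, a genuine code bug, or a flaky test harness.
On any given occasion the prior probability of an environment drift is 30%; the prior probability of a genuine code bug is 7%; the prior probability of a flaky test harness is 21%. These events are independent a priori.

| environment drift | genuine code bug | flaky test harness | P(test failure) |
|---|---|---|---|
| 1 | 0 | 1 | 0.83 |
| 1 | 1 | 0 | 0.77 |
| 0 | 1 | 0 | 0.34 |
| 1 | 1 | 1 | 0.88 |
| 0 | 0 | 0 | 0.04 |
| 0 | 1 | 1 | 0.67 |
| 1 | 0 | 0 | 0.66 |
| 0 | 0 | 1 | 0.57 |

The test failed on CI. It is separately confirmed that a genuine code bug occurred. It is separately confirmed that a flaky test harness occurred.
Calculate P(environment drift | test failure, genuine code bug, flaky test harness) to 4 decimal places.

For the numerator, keep only environment drift=true terms: 0.88*0.3 = 0.264000
The normalizing constant is 0.67*0.7 + 0.88*0.3 = 0.733000
Posterior = 0.264000 / 0.733000 ≈ 0.3602

P(environment drift | test failure, genuine code bug, flaky test harness) ≈ 0.3602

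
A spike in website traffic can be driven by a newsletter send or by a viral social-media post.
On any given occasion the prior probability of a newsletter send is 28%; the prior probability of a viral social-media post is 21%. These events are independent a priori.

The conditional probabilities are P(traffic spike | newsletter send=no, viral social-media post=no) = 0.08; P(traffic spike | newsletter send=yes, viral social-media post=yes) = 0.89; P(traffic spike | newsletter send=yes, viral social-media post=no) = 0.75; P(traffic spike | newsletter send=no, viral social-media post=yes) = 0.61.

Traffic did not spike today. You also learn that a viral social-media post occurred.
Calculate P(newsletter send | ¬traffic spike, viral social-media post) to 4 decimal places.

P(newsletter send | ¬traffic spike, viral social-media post) ≈ 0.0988

For the numerator, keep only newsletter send=true terms: 0.11×0.28 = 0.030800
The normalizing constant is 0.39×0.72 + 0.11×0.28 = 0.311600
Posterior = 0.030800 / 0.311600 ≈ 0.0988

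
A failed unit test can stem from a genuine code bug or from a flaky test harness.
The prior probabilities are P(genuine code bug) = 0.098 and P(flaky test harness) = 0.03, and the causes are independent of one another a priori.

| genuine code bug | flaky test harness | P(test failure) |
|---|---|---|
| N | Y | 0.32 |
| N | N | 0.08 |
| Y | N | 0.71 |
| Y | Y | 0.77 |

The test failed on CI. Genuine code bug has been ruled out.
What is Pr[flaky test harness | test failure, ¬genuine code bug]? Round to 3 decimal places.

For the numerator, keep only flaky test harness=true terms: 0.32*0.03 = 0.009600
Denominator P(test failure | ¬genuine code bug): 0.08*0.97 + 0.32*0.03 = 0.087200
P(flaky test harness | test failure, ¬genuine code bug) = 0.009600/0.087200 ≈ 0.110

Pr[flaky test harness | test failure, ¬genuine code bug] ≈ 0.110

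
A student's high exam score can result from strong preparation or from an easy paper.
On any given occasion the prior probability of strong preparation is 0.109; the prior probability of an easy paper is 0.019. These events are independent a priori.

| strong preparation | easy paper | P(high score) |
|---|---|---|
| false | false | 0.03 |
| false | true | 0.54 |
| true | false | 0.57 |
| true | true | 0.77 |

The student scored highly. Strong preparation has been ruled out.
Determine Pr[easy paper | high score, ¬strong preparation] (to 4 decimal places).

Pr[easy paper | high score, ¬strong preparation] ≈ 0.2585

For the numerator, keep only easy paper=true terms: 0.54×0.019 = 0.010260
The normalizing constant is 0.03×0.981 + 0.54×0.019 = 0.039690
P(easy paper | high score, ¬strong preparation) = 0.010260/0.039690 ≈ 0.2585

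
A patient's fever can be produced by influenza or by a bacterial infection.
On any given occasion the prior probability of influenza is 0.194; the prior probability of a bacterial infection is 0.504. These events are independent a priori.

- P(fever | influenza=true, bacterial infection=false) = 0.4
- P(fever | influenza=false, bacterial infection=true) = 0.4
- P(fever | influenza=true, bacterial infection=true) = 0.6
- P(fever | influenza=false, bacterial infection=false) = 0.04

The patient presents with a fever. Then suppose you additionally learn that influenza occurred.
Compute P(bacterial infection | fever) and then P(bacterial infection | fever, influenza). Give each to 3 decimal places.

P(fever) = 0.04*0.806*0.496 + 0.4*0.806*0.504 + 0.4*0.194*0.496 + 0.6*0.194*0.504 = 0.015991 + 0.162490 + 0.038490 + 0.058666 = 0.275637
Of this, 0.221156 comes from 0.162490 + 0.058666 (the bacterial infection=true cases).
P(bacterial infection | fever) = 0.221156 / 0.275637 ≈ 0.802

Now also conditioning on influenza=true:
Enumerate both values of bacterial infection and weight by the priors:
  P(fever | influenza) = 0.4·0.496 + 0.6·0.504
        = 0.198400 + 0.302400 = 0.500800
Configurations with bacterial infection contribute 0.302400, so
  P(bacterial infection | fever, influenza) = 0.302400 / 0.500800 ≈ 0.604

P(bacterial infection | fever) ≈ 0.802; P(bacterial infection | fever, influenza) ≈ 0.604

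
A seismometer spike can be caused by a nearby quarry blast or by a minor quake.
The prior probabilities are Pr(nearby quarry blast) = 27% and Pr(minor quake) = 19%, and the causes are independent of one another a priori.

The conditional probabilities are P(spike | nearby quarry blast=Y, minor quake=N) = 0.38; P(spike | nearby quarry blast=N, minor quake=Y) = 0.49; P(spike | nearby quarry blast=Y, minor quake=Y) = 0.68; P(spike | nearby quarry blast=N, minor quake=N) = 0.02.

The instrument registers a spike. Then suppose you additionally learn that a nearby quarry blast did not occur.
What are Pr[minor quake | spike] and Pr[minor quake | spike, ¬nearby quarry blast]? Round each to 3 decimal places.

Pr[minor quake | spike] ≈ 0.520; Pr[minor quake | spike, ¬nearby quarry blast] ≈ 0.852

By total probability over the 4 (nearby quarry blast, minor quake) configurations:
  P(spike) = 0.02×0.73×0.81 + 0.49×0.73×0.19 + 0.38×0.27×0.81 + 0.68×0.27×0.19
        = 0.011826 + 0.067963 + 0.083106 + 0.034884 = 0.197779
The terms with minor quake present sum to 0.102847, so
  P(minor quake | spike) = 0.102847 / 0.197779 ≈ 0.520

With the extra evidence:
P(spike | ¬nearby quarry blast) = 0.02*0.81 + 0.49*0.19 = 0.016200 + 0.093100 = 0.109300
Restricting to configurations with minor quake present: 0.49*0.19 = 0.093100.
P(minor quake | spike, ¬nearby quarry blast) = 0.093100 / 0.109300 ≈ 0.852
With nearby quarry blast excluded, minor quake must carry more of the explanatory weight for the spike.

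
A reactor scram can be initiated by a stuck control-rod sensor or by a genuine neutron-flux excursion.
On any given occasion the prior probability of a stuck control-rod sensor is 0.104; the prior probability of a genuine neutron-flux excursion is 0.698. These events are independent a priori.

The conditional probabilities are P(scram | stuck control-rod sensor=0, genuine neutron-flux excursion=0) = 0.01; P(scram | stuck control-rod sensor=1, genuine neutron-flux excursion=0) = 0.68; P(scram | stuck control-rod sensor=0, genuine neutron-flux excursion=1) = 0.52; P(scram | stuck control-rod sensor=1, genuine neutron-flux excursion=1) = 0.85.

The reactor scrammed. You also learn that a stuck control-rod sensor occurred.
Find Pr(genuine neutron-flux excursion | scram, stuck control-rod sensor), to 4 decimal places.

Enumerate both values of genuine neutron-flux excursion and weight by the priors:
  P(scram | stuck control-rod sensor) = 0.68·0.302 + 0.85·0.698
        = 0.205360 + 0.593300 = 0.798660
The terms with genuine neutron-flux excursion present sum to 0.593300, so
  P(genuine neutron-flux excursion | scram, stuck control-rod sensor) = 0.593300 / 0.798660 ≈ 0.7429

Pr(genuine neutron-flux excursion | scram, stuck control-rod sensor) ≈ 0.7429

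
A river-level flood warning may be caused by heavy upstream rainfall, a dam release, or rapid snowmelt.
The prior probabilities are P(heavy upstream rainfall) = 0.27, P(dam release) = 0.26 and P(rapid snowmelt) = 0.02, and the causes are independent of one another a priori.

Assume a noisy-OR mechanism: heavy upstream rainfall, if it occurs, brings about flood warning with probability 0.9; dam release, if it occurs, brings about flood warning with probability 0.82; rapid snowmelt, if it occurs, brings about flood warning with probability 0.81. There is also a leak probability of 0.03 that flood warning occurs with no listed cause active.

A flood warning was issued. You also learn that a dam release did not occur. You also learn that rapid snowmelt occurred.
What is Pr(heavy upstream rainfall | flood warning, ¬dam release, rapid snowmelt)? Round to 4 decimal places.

Pr(heavy upstream rainfall | flood warning, ¬dam release, rapid snowmelt) ≈ 0.3080

Under noisy-OR, P(flood warning | causes) = 1 − (1−0.03)·∏(1−qᵢ) over the active causes.
By total probability over both values of heavy upstream rainfall:
  P(flood warning | ¬dam release, rapid snowmelt) = 0.8157·0.73 + 0.98157·0.27
        = 0.595461 + 0.265024 = 0.860485
Keeping only the heavy upstream rainfall-present terms gives 0.265024, so
  P(heavy upstream rainfall | flood warning, ¬dam release, rapid snowmelt) = 0.265024 / 0.860485 ≈ 0.3080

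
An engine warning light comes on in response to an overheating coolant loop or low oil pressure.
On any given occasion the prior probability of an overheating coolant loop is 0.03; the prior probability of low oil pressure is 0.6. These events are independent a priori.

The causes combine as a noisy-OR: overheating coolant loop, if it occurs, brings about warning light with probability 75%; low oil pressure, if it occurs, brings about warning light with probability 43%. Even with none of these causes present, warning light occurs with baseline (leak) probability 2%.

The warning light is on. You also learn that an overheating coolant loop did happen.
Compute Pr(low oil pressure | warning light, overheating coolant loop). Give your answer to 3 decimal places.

Under noisy-OR, P(warning light | causes) = 1 − (1−0.02)·∏(1−qᵢ) over the active causes.
Sum P(warning light|·) weighted by the priors over both values of low oil pressure:
  P(warning light | overheating coolant loop) = 0.755×0.4 + 0.86035×0.6
        = 0.302000 + 0.516210 = 0.818210
Configurations with low oil pressure contribute 0.516210, so
  P(low oil pressure | warning light, overheating coolant loop) = 0.516210 / 0.818210 ≈ 0.631

Pr(low oil pressure | warning light, overheating coolant loop) ≈ 0.631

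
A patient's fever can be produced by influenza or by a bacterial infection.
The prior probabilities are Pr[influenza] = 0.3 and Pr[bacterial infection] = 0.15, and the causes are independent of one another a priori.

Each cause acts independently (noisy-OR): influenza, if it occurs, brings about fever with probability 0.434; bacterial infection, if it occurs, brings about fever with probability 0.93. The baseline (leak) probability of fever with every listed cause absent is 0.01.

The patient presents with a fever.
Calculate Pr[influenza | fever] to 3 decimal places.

Pr[influenza | fever] ≈ 0.600

Under noisy-OR, P(fever | causes) = 1 − (1−0.01)·∏(1−qᵢ) over the active causes.
By total probability over the 4 (influenza, bacterial infection) configurations:
  P(fever) = 0.01·0.7·0.85 + 0.9307·0.7·0.15 + 0.43966·0.3·0.85 + 0.960776·0.3·0.15
        = 0.005950 + 0.097723 + 0.112113 + 0.043235 = 0.259021
Configurations with influenza contribute 0.155348, so
  P(influenza | fever) = 0.155348 / 0.259021 ≈ 0.600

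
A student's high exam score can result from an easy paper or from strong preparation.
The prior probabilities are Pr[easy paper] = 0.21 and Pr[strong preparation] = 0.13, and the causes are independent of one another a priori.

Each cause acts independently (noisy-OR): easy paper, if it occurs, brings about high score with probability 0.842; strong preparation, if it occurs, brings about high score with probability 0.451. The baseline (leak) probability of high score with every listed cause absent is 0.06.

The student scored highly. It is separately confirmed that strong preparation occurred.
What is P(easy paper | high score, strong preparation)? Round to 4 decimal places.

P(easy paper | high score, strong preparation) ≈ 0.3353

Under noisy-OR, P(high score | causes) = 1 − (1−0.06)·∏(1−qᵢ) over the active causes.
P(high score | strong preparation) = 0.48394×0.79 + 0.918463×0.21 = 0.382313 + 0.192877 = 0.575190
Of this, 0.192877 comes from 0.918463×0.21 (the easy paper=true cases).
So P(easy paper | high score, strong preparation) = 0.192877/0.575190 ≈ 0.3353.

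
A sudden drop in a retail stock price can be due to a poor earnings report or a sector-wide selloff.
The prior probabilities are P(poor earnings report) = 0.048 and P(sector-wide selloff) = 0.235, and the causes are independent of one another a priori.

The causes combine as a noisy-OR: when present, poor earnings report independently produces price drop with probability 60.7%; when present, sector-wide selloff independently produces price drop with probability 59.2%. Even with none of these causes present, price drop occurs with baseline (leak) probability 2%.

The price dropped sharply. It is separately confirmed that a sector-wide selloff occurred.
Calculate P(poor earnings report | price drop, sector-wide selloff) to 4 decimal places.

P(poor earnings report | price drop, sector-wide selloff) ≈ 0.0661

Under noisy-OR, P(price drop | causes) = 1 − (1−0.02)·∏(1−qᵢ) over the active causes.
Weight on poor earnings report=true, given the evidence: 0.842863×0.048 = 0.040457
Normalizer over all consistent configurations: 0.60016×0.952 + 0.842863×0.048 = 0.611809
Posterior = 0.040457 / 0.611809 ≈ 0.0661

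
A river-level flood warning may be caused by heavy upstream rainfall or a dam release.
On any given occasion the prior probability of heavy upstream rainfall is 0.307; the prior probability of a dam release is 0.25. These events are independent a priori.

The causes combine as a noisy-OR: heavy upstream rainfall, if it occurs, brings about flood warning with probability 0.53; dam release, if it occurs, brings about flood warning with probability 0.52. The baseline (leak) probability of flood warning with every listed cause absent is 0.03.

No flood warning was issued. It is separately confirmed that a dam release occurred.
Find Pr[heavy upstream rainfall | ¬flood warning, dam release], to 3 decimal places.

Pr[heavy upstream rainfall | ¬flood warning, dam release] ≈ 0.172

Under noisy-OR, P(flood warning | causes) = 1 − (1−0.03)·∏(1−qᵢ) over the active causes.
Numerator (weight on configurations with heavy upstream rainfall): 0.218832*0.307 = 0.067181
The normalizing constant is 0.4656*0.693 + 0.218832*0.307 = 0.389842
Posterior = 0.067181 / 0.389842 ≈ 0.172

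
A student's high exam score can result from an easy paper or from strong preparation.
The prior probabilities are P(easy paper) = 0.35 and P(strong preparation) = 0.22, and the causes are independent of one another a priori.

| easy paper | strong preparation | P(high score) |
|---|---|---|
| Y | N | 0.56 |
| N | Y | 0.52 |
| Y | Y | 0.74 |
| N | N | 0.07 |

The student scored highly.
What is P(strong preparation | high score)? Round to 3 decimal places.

P(strong preparation | high score) ≈ 0.411

Weight on strong preparation=true, given the evidence: 0.074360 + 0.056980 = 0.131340
The normalizing constant is 0.07*0.65*0.78 + 0.52*0.65*0.22 + 0.56*0.35*0.78 + 0.74*0.35*0.22 = 0.319710
P(strong preparation | high score) = 0.131340/0.319710 ≈ 0.411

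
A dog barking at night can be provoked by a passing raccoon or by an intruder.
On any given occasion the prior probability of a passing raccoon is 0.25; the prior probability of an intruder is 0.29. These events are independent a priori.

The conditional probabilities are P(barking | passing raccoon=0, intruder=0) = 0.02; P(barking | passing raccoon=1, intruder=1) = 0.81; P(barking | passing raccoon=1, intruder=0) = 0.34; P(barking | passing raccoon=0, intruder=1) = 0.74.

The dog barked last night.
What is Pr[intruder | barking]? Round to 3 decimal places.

Enumerate the 4 (passing raccoon, intruder) configurations and weight by the priors:
  P(barking) = 0.02*0.75*0.71 + 0.74*0.75*0.29 + 0.34*0.25*0.71 + 0.81*0.25*0.29
        = 0.010650 + 0.160950 + 0.060350 + 0.058725 = 0.290675
Configurations with intruder contribute 0.219675, so
  P(intruder | barking) = 0.219675 / 0.290675 ≈ 0.756

Pr[intruder | barking] ≈ 0.756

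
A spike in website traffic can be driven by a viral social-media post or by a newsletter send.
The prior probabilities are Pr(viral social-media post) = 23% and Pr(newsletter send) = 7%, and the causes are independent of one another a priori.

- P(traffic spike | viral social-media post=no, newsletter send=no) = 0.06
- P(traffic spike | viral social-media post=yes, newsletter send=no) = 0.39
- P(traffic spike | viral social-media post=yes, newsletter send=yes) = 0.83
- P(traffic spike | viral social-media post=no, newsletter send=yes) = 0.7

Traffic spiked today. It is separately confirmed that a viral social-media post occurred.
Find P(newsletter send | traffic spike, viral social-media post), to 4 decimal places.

P(newsletter send | traffic spike, viral social-media post) ≈ 0.1381

Numerator (weight on configurations with newsletter send): 0.83×0.07 = 0.058100
Normalizer over all consistent configurations: 0.39×0.93 + 0.83×0.07 = 0.420800
P(newsletter send | traffic spike, viral social-media post) = 0.058100/0.420800 ≈ 0.1381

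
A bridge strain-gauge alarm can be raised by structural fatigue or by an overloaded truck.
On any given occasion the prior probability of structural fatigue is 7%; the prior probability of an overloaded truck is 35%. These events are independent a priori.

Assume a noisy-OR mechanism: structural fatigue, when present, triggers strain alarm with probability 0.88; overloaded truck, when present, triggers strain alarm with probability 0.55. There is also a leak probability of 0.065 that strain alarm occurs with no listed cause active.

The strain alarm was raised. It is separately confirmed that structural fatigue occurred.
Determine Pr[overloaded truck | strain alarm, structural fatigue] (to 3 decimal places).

Pr[overloaded truck | strain alarm, structural fatigue] ≈ 0.365

Under noisy-OR, P(strain alarm | causes) = 1 − (1−0.065)·∏(1−qᵢ) over the active causes.
Enumerate both values of overloaded truck and weight by the priors:
  P(strain alarm | structural fatigue) = 0.8878·0.65 + 0.94951·0.35
        = 0.577070 + 0.332328 = 0.909398
Keeping only the overloaded truck-present terms gives 0.332328, so
  P(overloaded truck | strain alarm, structural fatigue) = 0.332328 / 0.909398 ≈ 0.365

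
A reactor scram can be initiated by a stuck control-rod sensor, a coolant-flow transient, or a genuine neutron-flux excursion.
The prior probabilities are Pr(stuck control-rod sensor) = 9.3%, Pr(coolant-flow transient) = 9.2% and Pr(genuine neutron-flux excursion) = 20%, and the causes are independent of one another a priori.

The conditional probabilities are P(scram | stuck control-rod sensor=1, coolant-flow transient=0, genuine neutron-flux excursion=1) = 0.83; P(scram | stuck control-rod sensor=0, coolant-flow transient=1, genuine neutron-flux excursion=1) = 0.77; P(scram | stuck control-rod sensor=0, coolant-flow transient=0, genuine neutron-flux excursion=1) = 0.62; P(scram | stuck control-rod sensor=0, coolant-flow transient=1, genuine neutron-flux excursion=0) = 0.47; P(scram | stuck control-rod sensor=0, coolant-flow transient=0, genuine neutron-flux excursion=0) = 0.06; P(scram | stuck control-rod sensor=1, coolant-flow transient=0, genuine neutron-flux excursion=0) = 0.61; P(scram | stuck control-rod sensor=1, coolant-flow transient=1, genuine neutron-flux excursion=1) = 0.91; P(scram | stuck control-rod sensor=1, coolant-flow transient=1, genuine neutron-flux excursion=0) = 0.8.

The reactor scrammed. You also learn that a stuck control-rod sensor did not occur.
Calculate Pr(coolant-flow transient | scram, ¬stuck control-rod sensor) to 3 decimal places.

Pr(coolant-flow transient | scram, ¬stuck control-rod sensor) ≈ 0.238

P(scram | ¬stuck control-rod sensor) = 0.06*0.908*0.8 + 0.62*0.908*0.2 + 0.47*0.092*0.8 + 0.77*0.092*0.2 = 0.043584 + 0.112592 + 0.034592 + 0.014168 = 0.204936
Restricting to configurations with coolant-flow transient present: 0.034592 + 0.014168 = 0.048760.
So P(coolant-flow transient | scram, ¬stuck control-rod sensor) = 0.048760/0.204936 ≈ 0.238.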